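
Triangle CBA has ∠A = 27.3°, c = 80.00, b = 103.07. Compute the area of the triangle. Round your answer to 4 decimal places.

Area = ½·c·b·sin A ≈ 1890.9.

area ≈ 1890.9204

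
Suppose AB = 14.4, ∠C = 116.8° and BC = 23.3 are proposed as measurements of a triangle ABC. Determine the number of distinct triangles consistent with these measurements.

0

BC·sin C = 23.3·sin(116.8°) ≈ 20.8.
Since ∠C is not acute, a triangle exists only if AB > BC; here AB ≤ BC, so there is no triangle.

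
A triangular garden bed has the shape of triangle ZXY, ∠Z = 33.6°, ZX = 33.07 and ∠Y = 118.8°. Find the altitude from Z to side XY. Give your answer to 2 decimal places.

The third angle is ∠X = 180° − ∠Y − ∠Z = 27.60°.
Law of sines: XY = ZX·sin Z/sin Y ≈ 20.884.
Law of sines: YZ = ZX·sin X/sin Y ≈ 17.484.
Area = ½·ZX·XY·sin X ≈ 159.98.
The altitude from Z has length 2·area/XY ≈ 15.321.

h_Z ≈ 15.32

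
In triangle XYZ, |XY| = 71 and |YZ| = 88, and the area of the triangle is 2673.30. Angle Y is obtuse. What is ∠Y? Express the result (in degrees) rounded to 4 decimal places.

From area = ½·|XY|·|YZ|·sin Y, we get sin Y = 2·area/(|XY|·|YZ|) ≈ 0.85573.
Taking the obtuse solution, ∠Y ≈ 121.16°.

∠Y ≈ 121.1595°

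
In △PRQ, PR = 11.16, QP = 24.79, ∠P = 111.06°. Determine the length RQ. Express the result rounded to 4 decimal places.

By the law of cosines, RQ² = QP² + PR² − 2·QP·PR·cos P = 937.92, so RQ ≈ 30.625.

30.6255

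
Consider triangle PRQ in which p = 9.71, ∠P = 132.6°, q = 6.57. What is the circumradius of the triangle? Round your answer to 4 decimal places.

Law of sines: sin Q = q·sin P/p ≈ 0.49806.
Since p ≥ q, only the acute value applies: ∠Q ≈ 29.87°.
Then ∠R = 180° − ∠P − ∠Q ≈ 17.53°.
Law of sines gives r = p·sin R/sin P ≈ 3.9729.
Circumradius = p/(2 sin P) ≈ 6.5956.

6.5956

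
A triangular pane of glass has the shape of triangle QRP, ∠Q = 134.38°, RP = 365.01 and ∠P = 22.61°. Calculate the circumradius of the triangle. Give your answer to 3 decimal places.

255.353

The third angle is ∠R = 180° − ∠P − ∠Q = 23.01°.
Law of sines: PQ = RP·sin R/sin Q ≈ 199.63.
Law of sines: QR = RP·sin P/sin Q ≈ 196.34.
Circumradius = RP/(2 sin Q) ≈ 255.35.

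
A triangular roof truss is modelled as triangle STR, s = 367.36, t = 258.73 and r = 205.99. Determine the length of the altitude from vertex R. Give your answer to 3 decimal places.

251.169

Semiperimeter p = (367.36 + 258.73 + 205.99)/2 = 416.04.
Heron's formula: area = √(416.04·48.68·157.31·210.05) ≈ 25869.
The altitude from R has length 2·area/r ≈ 251.17.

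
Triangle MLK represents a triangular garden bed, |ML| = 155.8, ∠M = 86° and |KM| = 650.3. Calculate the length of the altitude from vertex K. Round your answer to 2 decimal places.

648.72

By the law of cosines, |LK|² = |KM|² + |ML|² − 2·|KM|·|ML|·cos M = 4.3303e+05, so |LK| ≈ 658.05.
Area = ½·|KM|·|ML|·sin M ≈ 50535.
The altitude from K has length 2·area/|ML| ≈ 648.72.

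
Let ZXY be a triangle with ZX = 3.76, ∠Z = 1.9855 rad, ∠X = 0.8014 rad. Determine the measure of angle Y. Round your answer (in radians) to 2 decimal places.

The third angle is ∠Y = π − ∠Z − ∠X = 0.3547 rad.

0.35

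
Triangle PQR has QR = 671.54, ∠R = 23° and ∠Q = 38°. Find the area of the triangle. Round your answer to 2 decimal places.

The third angle is ∠P = 180° − ∠Q − ∠R = 119.00°.
Law of sines: RP = QR·sin Q/sin P ≈ 472.71.
Law of sines: PQ = QR·sin R/sin P ≈ 300.01.
Area = ½·QR·RP·sin R ≈ 62018.

area ≈ 62017.54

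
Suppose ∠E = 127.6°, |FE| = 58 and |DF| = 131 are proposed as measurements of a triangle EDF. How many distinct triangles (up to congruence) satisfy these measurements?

|FE|·sin E = 58·sin(127.6°) ≈ 45.95.
Since ∠E is not acute, a triangle exists only if |DF| > |FE|; here |DF| > |FE|, so there is exactly one triangle.

1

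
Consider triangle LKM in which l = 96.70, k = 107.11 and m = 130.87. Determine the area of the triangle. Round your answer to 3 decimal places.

area ≈ 5095.649

Semiperimeter s = (96.7 + 107.11 + 130.87)/2 = 167.34.
Heron's formula: area = √(167.34·70.64·60.23·36.47) ≈ 5095.6.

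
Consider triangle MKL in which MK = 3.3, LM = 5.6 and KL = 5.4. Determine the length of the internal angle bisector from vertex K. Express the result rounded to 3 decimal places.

t_K ≈ 3.231

By the law of cosines, cos K = (MK² + KL² − LM²) / (2·MK·KL) ≈ 0.24383, so ∠K ≈ 75.89°.
The bisector from K has length 2·MK·KL·cos(∠K/2)/(MK+KL) ≈ 3.2306.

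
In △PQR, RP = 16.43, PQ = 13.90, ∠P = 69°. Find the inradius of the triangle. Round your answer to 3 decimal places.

By the law of cosines, QR² = RP² + PQ² − 2·RP·PQ·cos P = 299.47, so QR ≈ 17.305.
Area = ½·RP·PQ·sin P ≈ 106.6.
Semiperimeter s = (17.305+16.43+13.9)/2 = 23.818.
Inradius = area/s = 106.6/23.818 ≈ 4.4759.

4.476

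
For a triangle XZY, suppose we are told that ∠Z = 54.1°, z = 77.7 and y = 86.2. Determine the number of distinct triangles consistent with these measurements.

y·sin Z = 86.2·sin(54.1°) ≈ 69.83.
Since y sin Z < z < y (69.83 < 77.7 < 86.2), two triangles exist.

2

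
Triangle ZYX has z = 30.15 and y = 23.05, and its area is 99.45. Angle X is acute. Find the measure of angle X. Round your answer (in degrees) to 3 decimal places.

16.631

From area = ½·z·y·sin X, we get sin X = 2·area/(z·y) ≈ 0.28620.
Taking the acute solution, ∠X ≈ 16.63°.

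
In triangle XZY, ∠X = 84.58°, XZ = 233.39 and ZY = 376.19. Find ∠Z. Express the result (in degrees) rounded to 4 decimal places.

Law of sines: sin Y = XZ·sin X/ZY ≈ 0.61763.
Since ZY ≥ XZ, only the acute value applies: ∠Y ≈ 38.14°.
Then ∠Z = 180° − ∠X − ∠Y ≈ 57.28°.

57.2767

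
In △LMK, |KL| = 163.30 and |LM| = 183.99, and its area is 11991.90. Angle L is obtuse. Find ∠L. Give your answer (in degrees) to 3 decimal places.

127.037

From area = ½·|KL|·|LM|·sin L, we get sin L = 2·area/(|KL|·|LM|) ≈ 0.79825.
Taking the obtuse solution, ∠L ≈ 127.04°.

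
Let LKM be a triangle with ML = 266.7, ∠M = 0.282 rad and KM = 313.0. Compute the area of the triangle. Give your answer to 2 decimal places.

Area = ½·KM·ML·sin M ≈ 11615.

area ≈ 11614.89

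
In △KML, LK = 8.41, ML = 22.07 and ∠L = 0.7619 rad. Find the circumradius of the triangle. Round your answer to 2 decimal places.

By the law of cosines, KM² = ML² + LK² − 2·ML·LK·cos L = 289.23, so KM ≈ 17.007.
Area = ½·ML·LK·sin L ≈ 64.063.
Circumradius = KM/(2 sin L) ≈ 12.318.

R ≈ 12.32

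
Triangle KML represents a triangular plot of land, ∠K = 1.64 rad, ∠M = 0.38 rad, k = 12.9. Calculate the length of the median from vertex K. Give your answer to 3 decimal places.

The third angle is ∠L = π − ∠K − ∠M = 1.122 rad.
Law of sines: m = k·sin M/sin K ≈ 4.7964.
Law of sines: l = k·sin L/sin K ≈ 11.648.
Median from K: ½√(2·m² + 2·l² − k²) ≈ 6.1432.

m_K ≈ 6.143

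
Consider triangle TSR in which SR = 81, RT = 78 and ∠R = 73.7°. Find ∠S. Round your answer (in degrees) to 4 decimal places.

By the law of cosines, TS² = SR² + RT² − 2·SR·RT·cos R = 9098.5, so TS ≈ 95.386.
Law of cosines again: cos S = (TS² + SR² − RT²)/(2·TS·SR) ≈ 0.61967, so ∠S ≈ 51.71°.

51.7079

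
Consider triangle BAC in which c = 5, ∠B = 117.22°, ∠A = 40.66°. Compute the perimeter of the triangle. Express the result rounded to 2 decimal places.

The third angle is ∠C = 180° − ∠B − ∠A = 22.12°.
Law of sines: b = c·sin B/sin C ≈ 11.808.
Law of sines: a = c·sin A/sin C ≈ 8.6519.
Semiperimeter s = (11.808+8.6519+5)/2 = 12.73.
Perimeter = 11.808 + 8.6519 + 5 = 25.46.

perimeter ≈ 25.46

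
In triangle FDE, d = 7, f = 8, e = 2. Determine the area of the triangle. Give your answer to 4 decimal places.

Semiperimeter s = (8 + 7 + 2)/2 = 8.5.
Heron's formula: area = √(8.5·0.5·1.5·6.5) ≈ 6.4372.

area ≈ 6.4372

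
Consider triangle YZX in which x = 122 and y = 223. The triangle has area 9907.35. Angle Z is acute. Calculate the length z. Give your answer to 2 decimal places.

From area = ½·x·y·sin Z, we get sin Z = 2·area/(x·y) ≈ 0.72832.
Taking the acute solution, ∠Z ≈ 46.75°.
Law of cosines then gives z ≈ 165.31.

165.31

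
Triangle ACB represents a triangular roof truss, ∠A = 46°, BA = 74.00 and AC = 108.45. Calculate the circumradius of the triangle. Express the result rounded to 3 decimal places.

By the law of cosines, CB² = BA² + AC² − 2·BA·AC·cos A = 6087.7, so CB ≈ 78.024.
Area = ½·BA·AC·sin A ≈ 2886.5.
Circumradius = CB/(2 sin A) ≈ 54.233.

54.233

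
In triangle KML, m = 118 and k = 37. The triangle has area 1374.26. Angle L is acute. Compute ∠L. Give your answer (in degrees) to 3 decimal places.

∠L ≈ 39.015°

From area = ½·k·m·sin L, we get sin L = 2·area/(k·m) ≈ 0.62953.
Taking the acute solution, ∠L ≈ 39.02°.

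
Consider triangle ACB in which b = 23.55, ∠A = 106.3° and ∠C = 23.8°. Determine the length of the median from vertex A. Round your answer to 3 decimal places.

m_A ≈ 11.670

The third angle is ∠B = 180° − ∠A − ∠C = 49.90°.
Law of sines: a = b·sin A/sin B ≈ 29.55.
Law of sines: c = b·sin C/sin B ≈ 12.424.
Median from A: ½√(2·c² + 2·b² − a²) ≈ 11.67.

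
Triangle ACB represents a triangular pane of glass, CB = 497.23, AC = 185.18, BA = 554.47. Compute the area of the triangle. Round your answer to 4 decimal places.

45580.6469

Semiperimeter s = (497.23 + 554.47 + 185.18)/2 = 618.44.
Heron's formula: area = √(618.44·121.21·63.97·433.26) ≈ 45581.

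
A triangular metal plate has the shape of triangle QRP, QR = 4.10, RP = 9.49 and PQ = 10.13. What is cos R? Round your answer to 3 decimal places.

By the law of cosines, cos R = (QR² + RP² − PQ²) / (2·QR·RP) ≈ 0.05466, so ∠R ≈ 1.516 rad.

cos R ≈ 0.055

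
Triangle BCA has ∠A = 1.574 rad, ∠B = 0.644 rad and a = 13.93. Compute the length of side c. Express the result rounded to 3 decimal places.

11.113

The third angle is ∠C = π − ∠A − ∠B = 0.924 rad.
Law of sines: c = a·sin C/sin A ≈ 11.113.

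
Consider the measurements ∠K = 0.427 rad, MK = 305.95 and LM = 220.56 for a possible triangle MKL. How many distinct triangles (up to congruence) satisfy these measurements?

2

MK·sin K = 305.95·sin(0.427 rad) ≈ 126.7.
Since MK sin K < LM < MK (126.7 < 220.56 < 305.95), two triangles exist.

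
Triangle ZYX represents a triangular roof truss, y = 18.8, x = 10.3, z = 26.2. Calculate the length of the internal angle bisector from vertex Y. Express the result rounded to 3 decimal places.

By the law of cosines, cos Y = (x² + z² − y²) / (2·x·z) ≈ 0.81355, so ∠Y ≈ 35.56°.
The bisector from Y has length 2·x·z·cos(∠Y/2)/(x+z) ≈ 14.081.

14.081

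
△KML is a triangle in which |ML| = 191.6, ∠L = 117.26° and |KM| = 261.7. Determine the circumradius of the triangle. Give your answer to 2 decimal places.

Law of sines: sin K = |ML|·sin L/|KM| ≈ 0.65082.
Since |KM| ≥ |ML|, only the acute value applies: ∠K ≈ 40.60°.
Then ∠M = 180° − ∠L − ∠K ≈ 22.14°.
Law of sines gives |LK| = |KM|·sin M/sin L ≈ 110.93.
Circumradius = |KM|/(2 sin L) ≈ 147.2.

147.20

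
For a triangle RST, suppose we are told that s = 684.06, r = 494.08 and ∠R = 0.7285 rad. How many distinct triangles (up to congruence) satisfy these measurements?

s·sin R = 684.06·sin(0.7285 rad) ≈ 455.4.
Since s sin R < r < s (455.4 < 494.08 < 684.06), two triangles exist.

2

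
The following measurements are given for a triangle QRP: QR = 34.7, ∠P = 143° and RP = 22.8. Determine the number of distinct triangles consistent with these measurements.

1

RP·sin P = 22.8·sin(143°) ≈ 13.72.
Since ∠P is not acute, a triangle exists only if QR > RP; here QR > RP, so there is exactly one triangle.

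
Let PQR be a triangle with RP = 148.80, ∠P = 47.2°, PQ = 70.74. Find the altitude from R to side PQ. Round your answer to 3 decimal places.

By the law of cosines, QR² = RP² + PQ² − 2·RP·PQ·cos P = 12842, so QR ≈ 113.32.
Area = ½·RP·PQ·sin P ≈ 3861.7.
The altitude from R has length 2·area/PQ ≈ 109.18.

109.179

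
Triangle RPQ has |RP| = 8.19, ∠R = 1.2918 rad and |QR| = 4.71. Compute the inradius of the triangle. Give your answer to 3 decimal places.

r ≈ 1.754

By the law of cosines, |PQ|² = |QR|² + |RP|² − 2·|QR|·|RP|·cos R = 68.014, so |PQ| ≈ 8.2471.
Area = ½·|QR|·|RP|·sin R ≈ 18.542.
Semiperimeter s = (8.2471+4.71+8.19)/2 = 10.574.
Inradius = area/s = 18.542/10.574 ≈ 1.7536.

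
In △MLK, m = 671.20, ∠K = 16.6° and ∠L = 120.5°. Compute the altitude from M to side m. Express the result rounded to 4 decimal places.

h_M ≈ 242.7146

The third angle is ∠M = 180° − ∠L − ∠K = 42.90°.
Law of sines: l = m·sin L/sin M ≈ 849.58.
Law of sines: k = m·sin K/sin M ≈ 281.69.
Area = ½·m·l·sin K ≈ 81455.
The altitude from M has length 2·area/m ≈ 242.71.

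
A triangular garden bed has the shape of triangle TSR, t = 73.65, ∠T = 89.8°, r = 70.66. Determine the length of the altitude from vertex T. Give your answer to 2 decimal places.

Law of sines: sin R = r·sin T/t ≈ 0.95940.
Since t ≥ r, only the acute value applies: ∠R ≈ 73.62°.
Then ∠S = 180° − ∠T − ∠R ≈ 16.58°.
Law of sines gives s = t·sin S/sin T ≈ 21.02.
Area = ½·t·r·sin S ≈ 742.65.
The altitude from T has length 2·area/t ≈ 20.167.

h_T ≈ 20.17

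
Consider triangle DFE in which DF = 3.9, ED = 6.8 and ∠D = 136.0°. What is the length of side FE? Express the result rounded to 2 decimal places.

By the law of cosines, FE² = ED² + DF² − 2·ED·DF·cos D = 99.604, so FE ≈ 9.9802.

9.98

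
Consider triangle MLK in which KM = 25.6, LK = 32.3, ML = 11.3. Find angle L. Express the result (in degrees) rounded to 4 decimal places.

∠L ≈ 45.0614°

By the law of cosines, cos L = (ML² + LK² − KM²) / (2·ML·LK) ≈ 0.70635, so ∠L ≈ 45.06°.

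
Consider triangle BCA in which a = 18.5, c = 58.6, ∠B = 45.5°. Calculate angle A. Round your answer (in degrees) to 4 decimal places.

16.1276

By the law of cosines, b² = c² + a² − 2·c·a·cos B = 2256.5, so b ≈ 47.503.
Law of cosines again: cos A = (b² + c² − a²)/(2·b·c) ≈ 0.96065, so ∠A ≈ 16.13°.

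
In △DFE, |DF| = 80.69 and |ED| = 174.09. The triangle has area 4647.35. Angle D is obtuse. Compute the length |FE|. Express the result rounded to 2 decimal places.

From area = ½·|ED|·|DF|·sin D, we get sin D = 2·area/(|ED|·|DF|) ≈ 0.66167.
Taking the obtuse solution, ∠D ≈ 138.57°.
Law of cosines then gives |FE| ≈ 240.59.

240.59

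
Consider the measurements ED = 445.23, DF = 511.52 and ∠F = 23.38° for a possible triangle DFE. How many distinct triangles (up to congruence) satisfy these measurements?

2

DF·sin F = 511.52·sin(23.38°) ≈ 203.
Since DF sin F < ED < DF (203 < 445.23 < 511.52), two triangles exist.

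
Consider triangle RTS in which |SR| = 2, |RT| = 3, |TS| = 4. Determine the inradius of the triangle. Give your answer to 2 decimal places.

Semiperimeter s = (4 + 2 + 3)/2 = 4.5.
Heron's formula: area = √(4.5·0.5·2.5·1.5) ≈ 2.9047.
Inradius = area/s = 2.9047/4.5 ≈ 0.6455.

r ≈ 0.65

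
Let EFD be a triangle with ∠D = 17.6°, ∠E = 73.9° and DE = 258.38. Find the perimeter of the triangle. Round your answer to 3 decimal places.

The third angle is ∠F = 180° − ∠D − ∠E = 88.50°.
Law of sines: FD = DE·sin E/sin F ≈ 248.33.
Law of sines: EF = DE·sin D/sin F ≈ 78.153.
Semiperimeter s = (248.33+258.38+78.153)/2 = 292.43.
Perimeter = 248.33 + 258.38 + 78.153 = 584.86.

perimeter ≈ 584.864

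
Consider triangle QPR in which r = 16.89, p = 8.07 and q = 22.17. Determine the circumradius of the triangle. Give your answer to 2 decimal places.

By the law of cosines, cos Q = (p² + r² − q²) / (2·p·r) ≈ -0.51764, so ∠Q ≈ 121.17°.
Circumradius = q/(2 sin Q) ≈ 12.956.

12.96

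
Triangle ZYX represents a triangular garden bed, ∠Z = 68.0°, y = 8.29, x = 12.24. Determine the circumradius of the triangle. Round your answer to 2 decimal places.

6.44

By the law of cosines, z² = y² + x² − 2·y·x·cos Z = 142.52, so z ≈ 11.938.
Area = ½·y·x·sin Z ≈ 47.04.
Circumradius = z/(2 sin Z) ≈ 6.4379.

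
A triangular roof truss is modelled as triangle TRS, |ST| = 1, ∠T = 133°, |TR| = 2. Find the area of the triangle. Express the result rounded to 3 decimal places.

area ≈ 0.731

Area = ½·|ST|·|TR|·sin T ≈ 0.73135.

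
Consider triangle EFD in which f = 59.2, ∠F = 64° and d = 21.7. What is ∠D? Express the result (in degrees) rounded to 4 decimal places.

∠D ≈ 19.2358°

Law of sines: sin D = d·sin F/f ≈ 0.32946.
Since f ≥ d, only the acute value applies: ∠D ≈ 19.24°.
Then ∠E = 180° − ∠F − ∠D ≈ 96.76°.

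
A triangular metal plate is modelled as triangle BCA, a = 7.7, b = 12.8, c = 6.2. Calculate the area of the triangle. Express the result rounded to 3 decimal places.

17.223

Semiperimeter s = (12.8 + 6.2 + 7.7)/2 = 13.35.
Heron's formula: area = √(13.35·0.55·7.15·5.65) ≈ 17.223.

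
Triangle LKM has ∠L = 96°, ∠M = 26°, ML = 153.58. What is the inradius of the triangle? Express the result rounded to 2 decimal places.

The third angle is ∠K = 180° − ∠M − ∠L = 58.00°.
Law of sines: KM = ML·sin L/sin K ≈ 180.11.
Law of sines: LK = ML·sin M/sin K ≈ 79.388.
Area = ½·ML·KM·sin M ≈ 6062.8.
Semiperimeter s = (180.11+153.58+79.388)/2 = 206.54.
Inradius = area/s = 6062.8/206.54 ≈ 29.355.

r ≈ 29.35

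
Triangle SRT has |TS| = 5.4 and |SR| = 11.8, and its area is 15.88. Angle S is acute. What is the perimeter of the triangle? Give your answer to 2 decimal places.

From area = ½·|TS|·|SR|·sin S, we get sin S = 2·area/(|TS|·|SR|) ≈ 0.49843.
Taking the acute solution, ∠S ≈ 29.90°.
Law of cosines then gives |RT| ≈ 7.6104.
Perimeter = 7.6104 + 5.4 + 11.8 = 24.81.

24.81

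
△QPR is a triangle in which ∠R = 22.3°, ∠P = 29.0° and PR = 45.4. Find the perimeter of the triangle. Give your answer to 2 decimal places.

perimeter ≈ 95.68

The third angle is ∠Q = 180° − ∠P − ∠R = 128.70°.
Law of sines: RQ = PR·sin P/sin Q ≈ 28.203.
Law of sines: QP = PR·sin R/sin Q ≈ 22.074.
Semiperimeter s = (45.4+28.203+22.074)/2 = 47.838.
Perimeter = 45.4 + 28.203 + 22.074 = 95.677.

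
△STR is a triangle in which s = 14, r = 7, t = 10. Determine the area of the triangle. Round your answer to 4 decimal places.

area ≈ 32.9687

Semiperimeter p = (14 + 10 + 7)/2 = 15.5.
Heron's formula: area = √(15.5·1.5·5.5·8.5) ≈ 32.969.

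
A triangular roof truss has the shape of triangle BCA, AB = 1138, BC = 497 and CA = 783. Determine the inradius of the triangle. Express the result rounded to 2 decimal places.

r ≈ 133.46

Semiperimeter s = (783 + 1138 + 497)/2 = 1209.
Heron's formula: area = √(1209·426·71·712) ≈ 1.6136e+05.
Inradius = area/s = 1.6136e+05/1209 ≈ 133.46.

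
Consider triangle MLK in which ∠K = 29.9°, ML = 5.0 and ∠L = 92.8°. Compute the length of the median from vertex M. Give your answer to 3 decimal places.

6.699

The third angle is ∠M = 180° − ∠L − ∠K = 57.30°.
Law of sines: LK = ML·sin M/sin K ≈ 8.4406.
Law of sines: KM = ML·sin L/sin K ≈ 10.018.
Median from M: ½√(2·KM² + 2·ML² − LK²) ≈ 6.6987.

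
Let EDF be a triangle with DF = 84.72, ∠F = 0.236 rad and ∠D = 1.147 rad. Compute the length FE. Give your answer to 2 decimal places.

78.61

The third angle is ∠E = π − ∠D − ∠F = 1.759 rad.
Law of sines: FE = DF·sin D/sin E ≈ 78.607.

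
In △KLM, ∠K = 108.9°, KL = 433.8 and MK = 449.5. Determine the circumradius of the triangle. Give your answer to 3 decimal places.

By the law of cosines, LM² = MK² + KL² − 2·MK·KL·cos K = 5.1656e+05, so LM ≈ 718.72.
Area = ½·MK·KL·sin K ≈ 92240.
Circumradius = LM/(2 sin K) ≈ 379.84.

R ≈ 379.838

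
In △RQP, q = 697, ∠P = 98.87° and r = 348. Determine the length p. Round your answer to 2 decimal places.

By the law of cosines, p² = r² + q² − 2·r·q·cos P = 6.8171e+05, so p ≈ 825.66.

825.66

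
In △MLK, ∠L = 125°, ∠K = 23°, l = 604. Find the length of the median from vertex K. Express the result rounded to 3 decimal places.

The third angle is ∠M = 180° − ∠L − ∠K = 32.00°.
Law of sines: m = l·sin M/sin L ≈ 390.73.
Law of sines: k = l·sin K/sin L ≈ 288.1.
Median from K: ½√(2·m² + 2·l² − k²) ≈ 487.85.

m_K ≈ 487.846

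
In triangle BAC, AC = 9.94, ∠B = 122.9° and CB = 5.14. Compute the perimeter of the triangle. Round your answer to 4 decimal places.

perimeter ≈ 21.2423

Law of sines: sin A = CB·sin B/AC ≈ 0.43417.
Since AC ≥ CB, only the acute value applies: ∠A ≈ 25.73°.
Then ∠C = 180° − ∠B − ∠A ≈ 31.37°.
Law of sines gives BA = AC·sin C/sin B ≈ 6.1623.
Semiperimeter s = (9.94+5.14+6.1623)/2 = 10.621.
Perimeter = 9.94 + 5.14 + 6.1623 = 21.242.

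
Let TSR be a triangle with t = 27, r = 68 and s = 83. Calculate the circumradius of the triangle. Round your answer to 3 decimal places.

By the law of cosines, cos T = (s² + r² − t²) / (2·s·r) ≈ 0.95535, so ∠T ≈ 17.19°.
Circumradius = t/(2 sin T) ≈ 45.689.

45.689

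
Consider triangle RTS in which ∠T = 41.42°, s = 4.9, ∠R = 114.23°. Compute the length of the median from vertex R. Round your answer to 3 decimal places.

The third angle is ∠S = 180° − ∠R − ∠T = 24.35°.
Law of sines: r = s·sin R/sin S ≈ 10.837.
Law of sines: t = s·sin T/sin S ≈ 7.8623.
Median from R: ½√(2·t² + 2·s² − r²) ≈ 3.6812.

m_R ≈ 3.681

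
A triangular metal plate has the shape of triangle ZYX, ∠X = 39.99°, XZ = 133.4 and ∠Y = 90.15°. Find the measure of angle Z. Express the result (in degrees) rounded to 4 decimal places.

∠Z ≈ 49.8600°

The third angle is ∠Z = 180° − ∠Y − ∠X = 49.86°.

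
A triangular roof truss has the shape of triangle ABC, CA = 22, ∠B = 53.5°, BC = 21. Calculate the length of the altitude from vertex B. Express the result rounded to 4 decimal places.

20.4100

Law of sines: sin A = BC·sin B/CA ≈ 0.76732.
Since CA ≥ BC, only the acute value applies: ∠A ≈ 50.11°.
Then ∠C = 180° − ∠B − ∠A ≈ 76.39°.
Law of sines gives AB = CA·sin C/sin B ≈ 26.599.
Area = ½·CA·BC·sin C ≈ 224.51.
The altitude from B has length 2·area/CA ≈ 20.41.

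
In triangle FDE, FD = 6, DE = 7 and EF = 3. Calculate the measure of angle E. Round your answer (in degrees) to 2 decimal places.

By the law of cosines, cos E = (DE² + EF² − FD²) / (2·DE·EF) ≈ 0.52381, so ∠E ≈ 58.41°.

58.41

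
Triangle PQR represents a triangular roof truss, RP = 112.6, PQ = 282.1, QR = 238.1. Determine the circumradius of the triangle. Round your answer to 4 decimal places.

143.6788

By the law of cosines, cos P = (RP² + PQ² − QR²) / (2·RP·PQ) ≈ 0.55986, so ∠P ≈ 0.977 rad.
Circumradius = QR/(2 sin P) ≈ 143.68.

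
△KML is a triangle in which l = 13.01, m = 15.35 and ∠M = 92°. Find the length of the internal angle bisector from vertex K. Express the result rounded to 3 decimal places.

Law of sines: sin L = l·sin M/m ≈ 0.84704.
Since m ≥ l, only the acute value applies: ∠L ≈ 57.89°.
Then ∠K = 180° − ∠M − ∠L ≈ 30.11°.
Law of sines gives k = m·sin K/sin M ≈ 7.7049.
The bisector from K has length 2·m·l·cos(∠K/2)/(m+l) ≈ 13.6.

t_K ≈ 13.600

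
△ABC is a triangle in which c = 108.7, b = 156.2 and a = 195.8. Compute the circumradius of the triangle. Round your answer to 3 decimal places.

By the law of cosines, cos A = (b² + c² − a²) / (2·b·c) ≈ -0.06253, so ∠A ≈ 93.59°.
Circumradius = a/(2 sin A) ≈ 98.092.

98.092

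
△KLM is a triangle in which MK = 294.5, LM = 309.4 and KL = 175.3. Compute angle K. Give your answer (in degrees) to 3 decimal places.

By the law of cosines, cos K = (MK² + KL² − LM²) / (2·MK·KL) ≈ 0.21048, so ∠K ≈ 77.85°.

∠K ≈ 77.850°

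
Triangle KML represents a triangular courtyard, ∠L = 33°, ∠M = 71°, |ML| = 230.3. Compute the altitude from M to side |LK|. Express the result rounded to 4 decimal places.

The third angle is ∠K = 180° − ∠M − ∠L = 76.00°.
Law of sines: |LK| = |ML|·sin M/sin K ≈ 224.42.
Law of sines: |KM| = |ML|·sin L/sin K ≈ 129.27.
Area = ½·|ML|·|LK|·sin L ≈ 14074.
The altitude from M has length 2·area/|LK| ≈ 125.43.

125.4304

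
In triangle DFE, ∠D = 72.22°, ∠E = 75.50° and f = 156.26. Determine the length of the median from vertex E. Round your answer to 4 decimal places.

The third angle is ∠F = 180° − ∠E − ∠D = 32.28°.
Law of sines: d = f·sin D/sin F ≈ 278.62.
Law of sines: e = f·sin E/sin F ≈ 283.27.
Median from E: ½√(2·d² + 2·f² − e²) ≈ 175.96.

m_E ≈ 175.9580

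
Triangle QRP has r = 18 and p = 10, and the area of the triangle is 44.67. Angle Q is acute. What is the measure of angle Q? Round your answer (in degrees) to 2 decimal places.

From area = ½·r·p·sin Q, we get sin Q = 2·area/(r·p) ≈ 0.49633.
Taking the acute solution, ∠Q ≈ 29.76°.

29.76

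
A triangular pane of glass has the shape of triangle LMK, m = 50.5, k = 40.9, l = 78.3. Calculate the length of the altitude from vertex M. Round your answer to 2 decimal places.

Semiperimeter s = (78.3 + 50.5 + 40.9)/2 = 84.85.
Heron's formula: area = √(84.85·6.55·34.35·43.95) ≈ 915.99.
The altitude from M has length 2·area/m ≈ 36.277.

h_M ≈ 36.28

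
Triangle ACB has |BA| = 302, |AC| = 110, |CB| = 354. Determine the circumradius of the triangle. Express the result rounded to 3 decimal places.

R ≈ 187.595

By the law of cosines, cos A = (|BA|² + |AC|² − |CB|²) / (2·|BA|·|AC|) ≈ -0.33131, so ∠A ≈ 109.35°.
Circumradius = |CB|/(2 sin A) ≈ 187.59.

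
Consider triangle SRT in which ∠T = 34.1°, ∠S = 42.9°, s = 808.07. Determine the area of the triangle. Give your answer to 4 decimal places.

262002.9256

The third angle is ∠R = 180° − ∠T − ∠S = 103.00°.
Law of sines: r = s·sin R/sin S ≈ 1156.7.
Law of sines: t = s·sin T/sin S ≈ 665.52.
Area = ½·s·r·sin T ≈ 2.62e+05.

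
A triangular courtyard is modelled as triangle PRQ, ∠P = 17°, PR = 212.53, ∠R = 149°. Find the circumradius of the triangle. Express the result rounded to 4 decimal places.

439.2533

The third angle is ∠Q = 180° − ∠P − ∠R = 14.00°.
Law of sines: RQ = PR·sin P/sin Q ≈ 256.85.
Law of sines: QP = PR·sin R/sin Q ≈ 452.46.
Circumradius = PR/(2 sin Q) ≈ 439.25.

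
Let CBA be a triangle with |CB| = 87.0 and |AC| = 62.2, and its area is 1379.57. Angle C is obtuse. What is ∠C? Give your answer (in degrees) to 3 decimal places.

From area = ½·|AC|·|CB|·sin C, we get sin C = 2·area/(|AC|·|CB|) ≈ 0.50988.
Taking the obtuse solution, ∠C ≈ 149.34°.

149.344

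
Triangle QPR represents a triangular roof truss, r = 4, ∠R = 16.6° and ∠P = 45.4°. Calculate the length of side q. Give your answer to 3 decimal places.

The third angle is ∠Q = 180° − ∠P − ∠R = 118.00°.
Law of sines: q = r·sin Q/sin R ≈ 12.362.

12.362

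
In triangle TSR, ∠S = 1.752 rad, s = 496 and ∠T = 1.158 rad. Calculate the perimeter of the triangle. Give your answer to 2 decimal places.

1073.64

The third angle is ∠R = π − ∠T − ∠S = 0.232 rad.
Law of sines: t = s·sin T/sin S ≈ 461.9.
Law of sines: r = s·sin R/sin S ≈ 115.74.
Semiperimeter p = (461.9+496+115.74)/2 = 536.82.
Perimeter = 461.9 + 496 + 115.74 = 1073.6.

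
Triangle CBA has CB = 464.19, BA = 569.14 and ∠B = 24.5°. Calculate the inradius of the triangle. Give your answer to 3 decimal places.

By the law of cosines, AC² = CB² + BA² − 2·CB·BA·cos B = 58589, so AC ≈ 242.05.
Area = ½·CB·BA·sin B ≈ 54779.
Semiperimeter s = (569.14+242.05+464.19)/2 = 637.69.
Inradius = area/s = 54779/637.69 ≈ 85.902.

85.902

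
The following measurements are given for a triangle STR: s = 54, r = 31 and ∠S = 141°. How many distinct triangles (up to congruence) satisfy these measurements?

1

r·sin S = 31·sin(141°) ≈ 19.51.
Since ∠S is not acute, a triangle exists only if s > r; here s > r, so there is exactly one triangle.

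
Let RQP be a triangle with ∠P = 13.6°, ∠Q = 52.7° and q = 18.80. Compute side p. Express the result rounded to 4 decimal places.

The third angle is ∠R = 180° − ∠Q − ∠P = 113.70°.
Law of sines: p = q·sin P/sin Q ≈ 5.5573.

5.5573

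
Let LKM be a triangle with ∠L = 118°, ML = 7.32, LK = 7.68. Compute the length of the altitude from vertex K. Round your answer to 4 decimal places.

By the law of cosines, KM² = ML² + LK² − 2·ML·LK·cos L = 165.35, so KM ≈ 12.859.
Area = ½·ML·LK·sin L ≈ 24.819.
The altitude from K has length 2·area/ML ≈ 6.781.

h_K ≈ 6.7810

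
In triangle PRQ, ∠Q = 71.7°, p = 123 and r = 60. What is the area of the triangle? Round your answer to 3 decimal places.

area ≈ 3503.380

Area = ½·p·r·sin Q ≈ 3503.4.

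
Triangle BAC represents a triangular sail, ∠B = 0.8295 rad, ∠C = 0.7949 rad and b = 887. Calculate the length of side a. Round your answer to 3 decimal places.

The third angle is ∠A = π − ∠C − ∠B = 1.5172 rad.
Law of sines: a = b·sin A/sin B ≈ 1200.8.

1200.832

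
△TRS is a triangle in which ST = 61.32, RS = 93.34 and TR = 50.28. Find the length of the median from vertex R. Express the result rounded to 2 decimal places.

Median from R: ½√(2·TR² + 2·RS² − ST²) ≈ 68.412.

68.41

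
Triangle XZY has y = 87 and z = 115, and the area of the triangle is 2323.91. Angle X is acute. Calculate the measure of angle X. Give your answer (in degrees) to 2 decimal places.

∠X ≈ 27.68°

From area = ½·z·y·sin X, we get sin X = 2·area/(z·y) ≈ 0.46455.
Taking the acute solution, ∠X ≈ 27.68°.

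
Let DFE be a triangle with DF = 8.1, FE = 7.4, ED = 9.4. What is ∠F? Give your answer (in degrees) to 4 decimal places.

By the law of cosines, cos F = (DF² + FE² − ED²) / (2·DF·FE) ≈ 0.26702, so ∠F ≈ 74.51°.

74.5132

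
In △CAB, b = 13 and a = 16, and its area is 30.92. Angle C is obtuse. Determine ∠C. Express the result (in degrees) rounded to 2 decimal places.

From area = ½·a·b·sin C, we get sin C = 2·area/(a·b) ≈ 0.29731.
Taking the obtuse solution, ∠C ≈ 162.70°.

∠C ≈ 162.70°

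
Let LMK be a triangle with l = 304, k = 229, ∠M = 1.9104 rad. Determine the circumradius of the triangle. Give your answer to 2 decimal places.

By the law of cosines, m² = k² + l² − 2·k·l·cos M = 1.9124e+05, so m ≈ 437.31.
Area = ½·k·l·sin M ≈ 32820.
Circumradius = m/(2 sin M) ≈ 231.9.

R ≈ 231.90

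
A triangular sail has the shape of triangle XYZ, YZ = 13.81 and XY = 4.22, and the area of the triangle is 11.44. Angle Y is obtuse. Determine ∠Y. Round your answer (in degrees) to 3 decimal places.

From area = ½·XY·YZ·sin Y, we get sin Y = 2·area/(XY·YZ) ≈ 0.39260.
Taking the obtuse solution, ∠Y ≈ 156.88°.

156.884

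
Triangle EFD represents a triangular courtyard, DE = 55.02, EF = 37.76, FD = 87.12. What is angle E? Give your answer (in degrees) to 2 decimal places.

By the law of cosines, cos E = (DE² + EF² − FD²) / (2·DE·EF) ≈ -0.75494, so ∠E ≈ 139.02°.

139.02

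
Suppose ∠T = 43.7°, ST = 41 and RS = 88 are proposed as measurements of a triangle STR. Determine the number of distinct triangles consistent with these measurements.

ST·sin T = 41·sin(43.7°) ≈ 28.33.
Since RS ≥ ST, exactly one triangle exists.

1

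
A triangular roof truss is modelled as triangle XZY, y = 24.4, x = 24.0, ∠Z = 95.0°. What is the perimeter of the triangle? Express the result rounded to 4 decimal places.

84.0852

By the law of cosines, z² = y² + x² − 2·y·x·cos Z = 1273.4, so z ≈ 35.685.
Semiperimeter s = (24+35.685+24.4)/2 = 42.043.
Perimeter = 24 + 35.685 + 24.4 = 84.085.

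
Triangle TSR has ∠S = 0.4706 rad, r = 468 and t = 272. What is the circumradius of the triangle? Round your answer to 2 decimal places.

By the law of cosines, s² = r² + t² − 2·r·t·cos S = 66091, so s ≈ 257.08.
Area = ½·r·t·sin S ≈ 28859.
Circumradius = s/(2 sin S) ≈ 283.49.

283.49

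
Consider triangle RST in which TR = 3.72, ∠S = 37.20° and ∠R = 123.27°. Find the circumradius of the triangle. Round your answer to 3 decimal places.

3.076

The third angle is ∠T = 180° − ∠R − ∠S = 19.53°.
Law of sines: ST = TR·sin R/sin S ≈ 5.1444.
Law of sines: RS = TR·sin T/sin S ≈ 2.0569.
Circumradius = TR/(2 sin S) ≈ 3.0764.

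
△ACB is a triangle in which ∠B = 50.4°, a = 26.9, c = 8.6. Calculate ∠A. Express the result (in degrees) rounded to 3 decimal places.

∠A ≈ 112.409°

By the law of cosines, b² = a² + c² − 2·a·c·cos B = 502.65, so b ≈ 22.42.
Law of cosines again: cos A = (c² + b² − a²)/(2·c·b) ≈ -0.38121, so ∠A ≈ 112.41°.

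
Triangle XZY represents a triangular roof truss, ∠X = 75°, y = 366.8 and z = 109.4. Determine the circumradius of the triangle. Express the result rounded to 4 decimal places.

R ≈ 183.5528

By the law of cosines, x² = z² + y² − 2·z·y·cos X = 1.2574e+05, so x ≈ 354.6.
Area = ½·z·y·sin X ≈ 19380.
Circumradius = x/(2 sin X) ≈ 183.55.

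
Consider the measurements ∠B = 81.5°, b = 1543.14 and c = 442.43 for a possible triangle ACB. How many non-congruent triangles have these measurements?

c·sin B = 442.43·sin(81.5°) ≈ 437.6.
Since b ≥ c, exactly one triangle exists.

1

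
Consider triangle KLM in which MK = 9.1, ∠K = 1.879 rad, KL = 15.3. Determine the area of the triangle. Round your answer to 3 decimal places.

area ≈ 66.335

Area = ½·MK·KL·sin K ≈ 66.335.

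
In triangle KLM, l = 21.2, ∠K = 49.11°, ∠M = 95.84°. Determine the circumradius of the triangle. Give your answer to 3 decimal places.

The third angle is ∠L = 180° − ∠M − ∠K = 35.05°.
Law of sines: k = l·sin K/sin L ≈ 27.907.
Law of sines: m = l·sin M/sin L ≈ 36.723.
Circumradius = l/(2 sin L) ≈ 18.458.

18.458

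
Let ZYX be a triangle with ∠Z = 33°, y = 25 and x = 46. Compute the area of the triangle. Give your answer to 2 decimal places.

area ≈ 313.17

Area = ½·y·x·sin Z ≈ 313.17.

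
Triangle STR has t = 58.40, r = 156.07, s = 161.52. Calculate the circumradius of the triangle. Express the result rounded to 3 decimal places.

81.105

By the law of cosines, cos S = (t² + r² − s²) / (2·t·r) ≈ 0.09214, so ∠S ≈ 84.71°.
Circumradius = s/(2 sin S) ≈ 81.105.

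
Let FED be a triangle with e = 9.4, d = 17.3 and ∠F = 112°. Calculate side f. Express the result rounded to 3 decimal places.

22.572

By the law of cosines, f² = e² + d² − 2·e·d·cos F = 509.49, so f ≈ 22.572.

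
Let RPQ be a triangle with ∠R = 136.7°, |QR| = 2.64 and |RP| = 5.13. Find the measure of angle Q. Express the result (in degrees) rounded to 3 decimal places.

By the law of cosines, |PQ|² = |QR|² + |RP|² − 2·|QR|·|RP|·cos R = 52.999, so |PQ| ≈ 7.2801.
Law of cosines again: cos Q = (|PQ|² + |QR|² − |RP|²)/(2·|PQ|·|QR|) ≈ 0.87547, so ∠Q ≈ 28.90°.

∠Q ≈ 28.899°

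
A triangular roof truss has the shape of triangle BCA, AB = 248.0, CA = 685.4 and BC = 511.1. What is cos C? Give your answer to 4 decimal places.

By the law of cosines, cos C = (BC² + CA² − AB²) / (2·BC·CA) ≈ 0.95558, so ∠C ≈ 0.2992 rad.

cos C ≈ 0.9556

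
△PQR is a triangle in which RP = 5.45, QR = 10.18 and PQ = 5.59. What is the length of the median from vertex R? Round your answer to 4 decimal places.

Median from R: ½√(2·QR² + 2·RP² − PQ²) ≈ 7.6717.

7.6717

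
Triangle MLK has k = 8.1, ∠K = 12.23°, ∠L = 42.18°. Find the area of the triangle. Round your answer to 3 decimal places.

84.559

The third angle is ∠M = 180° − ∠L − ∠K = 125.59°.
Law of sines: m = k·sin M/sin K ≈ 31.094.
Law of sines: l = k·sin L/sin K ≈ 25.675.
Area = ½·k·m·sin L ≈ 84.559.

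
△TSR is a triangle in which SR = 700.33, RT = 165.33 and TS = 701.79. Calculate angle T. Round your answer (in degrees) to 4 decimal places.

By the law of cosines, cos T = (RT² + TS² − SR²) / (2·RT·TS) ≈ 0.12661, so ∠T ≈ 82.73°.

∠T ≈ 82.7261°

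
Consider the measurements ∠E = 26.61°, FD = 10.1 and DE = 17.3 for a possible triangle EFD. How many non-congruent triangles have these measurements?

DE·sin E = 17.3·sin(26.61°) ≈ 7.749.
Since DE sin E < FD < DE (7.749 < 10.1 < 17.3), two triangles exist.

2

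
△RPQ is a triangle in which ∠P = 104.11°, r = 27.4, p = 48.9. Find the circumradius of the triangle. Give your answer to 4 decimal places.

Law of sines: sin R = r·sin P/p ≈ 0.54342.
Since p ≥ r, only the acute value applies: ∠R ≈ 32.92°.
Then ∠Q = 180° − ∠P − ∠R ≈ 42.97°.
Law of sines gives q = p·sin Q/sin P ≈ 34.37.
Circumradius = p/(2 sin P) ≈ 25.211.

25.2106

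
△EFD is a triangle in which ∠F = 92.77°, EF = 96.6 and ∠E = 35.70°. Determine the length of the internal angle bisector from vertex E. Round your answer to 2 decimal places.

The third angle is ∠D = 180° − ∠E − ∠F = 51.53°.
Law of sines: FD = EF·sin E/sin D ≈ 71.999.
Law of sines: DE = EF·sin F/sin D ≈ 123.24.
The bisector from E has length 2·DE·EF·cos(∠E/2)/(DE+EF) ≈ 103.09.

t_E ≈ 103.09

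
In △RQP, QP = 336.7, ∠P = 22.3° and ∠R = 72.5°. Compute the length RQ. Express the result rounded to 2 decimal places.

The third angle is ∠Q = 180° − ∠P − ∠R = 85.20°.
Law of sines: RQ = QP·sin P/sin R ≈ 133.96.

133.96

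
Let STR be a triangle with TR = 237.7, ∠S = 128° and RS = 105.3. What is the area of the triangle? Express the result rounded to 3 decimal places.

Law of sines: sin T = RS·sin S/TR ≈ 0.34909.
Since TR ≥ RS, only the acute value applies: ∠T ≈ 20.43°.
Then ∠R = 180° − ∠S − ∠T ≈ 31.57°.
Law of sines gives ST = TR·sin R/sin S ≈ 157.92.
Area = ½·TR·RS·sin R ≈ 6551.8.

area ≈ 6551.797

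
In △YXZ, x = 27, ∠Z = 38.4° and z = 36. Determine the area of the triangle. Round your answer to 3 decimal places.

444.554

Law of sines: sin X = x·sin Z/z ≈ 0.46586.
Since z ≥ x, only the acute value applies: ∠X ≈ 27.77°.
Then ∠Y = 180° − ∠Z − ∠X ≈ 113.83°.
Law of sines gives y = z·sin Y/sin Z ≈ 53.015.
Area = ½·z·x·sin Y ≈ 444.55.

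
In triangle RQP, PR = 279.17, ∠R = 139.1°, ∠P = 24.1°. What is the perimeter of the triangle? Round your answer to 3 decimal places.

perimeter ≈ 1305.969

The third angle is ∠Q = 180° − ∠P − ∠R = 16.80°.
Law of sines: QP = PR·sin R/sin Q ≈ 632.4.
Law of sines: RQ = PR·sin P/sin Q ≈ 394.4.
Semiperimeter s = (632.4+279.17+394.4)/2 = 652.98.
Perimeter = 632.4 + 279.17 + 394.4 = 1306.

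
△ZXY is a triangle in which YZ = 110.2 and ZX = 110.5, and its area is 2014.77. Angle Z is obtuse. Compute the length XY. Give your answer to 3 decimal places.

From area = ½·YZ·ZX·sin Z, we get sin Z = 2·area/(YZ·ZX) ≈ 0.33091.
Taking the obtuse solution, ∠Z ≈ 160.68°.
Law of cosines then gives XY ≈ 217.57.

217.569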